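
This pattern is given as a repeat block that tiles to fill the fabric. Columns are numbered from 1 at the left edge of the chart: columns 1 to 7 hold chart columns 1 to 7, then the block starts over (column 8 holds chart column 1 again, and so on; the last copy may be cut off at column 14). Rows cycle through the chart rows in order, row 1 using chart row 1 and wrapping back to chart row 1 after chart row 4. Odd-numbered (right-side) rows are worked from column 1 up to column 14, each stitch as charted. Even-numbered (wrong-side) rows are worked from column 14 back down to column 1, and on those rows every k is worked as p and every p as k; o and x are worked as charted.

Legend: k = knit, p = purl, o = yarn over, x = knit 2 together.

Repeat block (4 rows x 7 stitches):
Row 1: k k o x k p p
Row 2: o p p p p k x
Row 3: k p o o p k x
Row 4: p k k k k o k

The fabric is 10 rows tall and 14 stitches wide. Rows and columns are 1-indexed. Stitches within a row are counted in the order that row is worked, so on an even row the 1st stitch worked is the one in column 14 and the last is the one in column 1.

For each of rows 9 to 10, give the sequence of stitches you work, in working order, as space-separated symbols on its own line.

Row 9: chart row 1, RS - tile across columns 1-14 and work as-is.
Row 10: chart row 2, WS - tiled (columns 1-14): o p p p p k x o p p p p k x; work from column 14 back to 1 with k<->p swapped.

Rows as worked:
k k o x k p p k k o x k p p
x p k k k k o x p k k k k o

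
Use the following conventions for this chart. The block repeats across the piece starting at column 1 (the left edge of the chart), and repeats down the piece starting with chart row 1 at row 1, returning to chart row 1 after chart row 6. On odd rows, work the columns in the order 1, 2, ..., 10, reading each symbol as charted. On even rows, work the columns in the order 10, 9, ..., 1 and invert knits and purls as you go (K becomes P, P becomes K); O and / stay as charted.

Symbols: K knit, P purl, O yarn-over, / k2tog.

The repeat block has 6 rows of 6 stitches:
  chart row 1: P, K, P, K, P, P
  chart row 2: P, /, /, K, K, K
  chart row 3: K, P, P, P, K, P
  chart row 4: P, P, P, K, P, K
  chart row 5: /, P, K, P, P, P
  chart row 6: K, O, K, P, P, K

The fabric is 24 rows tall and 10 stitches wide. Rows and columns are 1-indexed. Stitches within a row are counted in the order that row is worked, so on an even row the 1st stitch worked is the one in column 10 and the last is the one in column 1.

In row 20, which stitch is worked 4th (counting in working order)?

Row 20 uses chart row ((20-1) mod 6)+1 = 2. Row 20 is even, so WS.
Chart row 2 tiled across columns 1-10: P / / K K K P / / K
WS: work from column 10 back to column 1 (reverse the tiled row), swapping K<->P (O and / unchanged).
Row 20 as worked: P / / K P P P / / K
Stitch 4 in working order -> K

Stitch:
K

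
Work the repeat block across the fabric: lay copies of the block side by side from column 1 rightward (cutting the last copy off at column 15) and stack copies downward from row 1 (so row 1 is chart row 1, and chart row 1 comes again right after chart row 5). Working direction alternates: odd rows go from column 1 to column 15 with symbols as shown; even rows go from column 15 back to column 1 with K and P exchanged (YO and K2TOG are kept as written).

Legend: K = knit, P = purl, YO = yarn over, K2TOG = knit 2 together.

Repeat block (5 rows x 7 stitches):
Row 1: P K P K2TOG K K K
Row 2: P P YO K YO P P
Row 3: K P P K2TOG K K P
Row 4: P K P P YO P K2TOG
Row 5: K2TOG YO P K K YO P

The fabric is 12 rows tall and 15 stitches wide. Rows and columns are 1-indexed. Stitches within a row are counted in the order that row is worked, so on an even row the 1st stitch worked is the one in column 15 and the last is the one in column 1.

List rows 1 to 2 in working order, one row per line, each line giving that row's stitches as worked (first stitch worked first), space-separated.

Result:
P K P K2TOG K K K P K P K2TOG K K K P
K K K YO P YO K K K K YO P YO K K

Derivation:
Row 1: chart row 1, RS - tile across columns 1-15 and work as-is.
Row 2: chart row 2, WS - tiled (columns 1-15): P P YO K YO P P P P YO K YO P P P; work from column 15 back to 1 with K<->P swapped.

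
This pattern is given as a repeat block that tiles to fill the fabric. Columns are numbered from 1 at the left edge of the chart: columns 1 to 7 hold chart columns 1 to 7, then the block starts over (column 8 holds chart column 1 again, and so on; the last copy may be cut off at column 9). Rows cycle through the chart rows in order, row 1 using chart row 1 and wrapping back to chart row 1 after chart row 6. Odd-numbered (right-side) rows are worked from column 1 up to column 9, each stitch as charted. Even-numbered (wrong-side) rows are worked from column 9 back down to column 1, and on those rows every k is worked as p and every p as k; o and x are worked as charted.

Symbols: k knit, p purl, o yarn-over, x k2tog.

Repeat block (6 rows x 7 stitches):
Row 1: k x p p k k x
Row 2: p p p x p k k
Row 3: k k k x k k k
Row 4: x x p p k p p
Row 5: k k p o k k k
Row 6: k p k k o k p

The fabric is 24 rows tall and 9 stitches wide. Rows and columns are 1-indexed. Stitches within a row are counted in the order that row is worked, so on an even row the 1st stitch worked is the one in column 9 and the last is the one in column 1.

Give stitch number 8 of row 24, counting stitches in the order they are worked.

For row 24: chart row = ((24-1) mod 6) + 1 = 6; this is a WS (even) row.
Chart row 6 tiled across columns 1-9: k p k k o k p k p
Wrong side: read the tiled row from column 9 down to 1 and exchange k with p (leave o, x).
Row 24 as worked: k p k p o p p k p
Counting 8 along the worked row gives k.

== STITCH ==
k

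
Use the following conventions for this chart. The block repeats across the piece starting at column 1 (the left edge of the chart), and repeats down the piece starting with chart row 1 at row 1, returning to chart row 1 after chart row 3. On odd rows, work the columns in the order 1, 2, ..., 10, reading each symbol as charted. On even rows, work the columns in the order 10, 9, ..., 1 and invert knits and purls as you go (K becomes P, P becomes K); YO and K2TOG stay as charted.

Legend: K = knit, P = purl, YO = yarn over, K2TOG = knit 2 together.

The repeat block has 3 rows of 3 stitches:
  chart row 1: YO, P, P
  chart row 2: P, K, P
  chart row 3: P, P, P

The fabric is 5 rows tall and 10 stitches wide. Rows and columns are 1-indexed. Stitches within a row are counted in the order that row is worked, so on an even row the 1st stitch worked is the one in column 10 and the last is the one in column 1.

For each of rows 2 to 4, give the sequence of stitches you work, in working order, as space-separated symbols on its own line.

Row 2: chart row 2, WS - tiled (columns 1-10): P K P P K P P K P P; work from column 10 back to 1 with K<->P swapped.
Row 3: chart row 3, RS - tile across columns 1-10 and work as-is.
Row 4: chart row 1, WS - tiled (columns 1-10): YO P P YO P P YO P P YO; work from column 10 back to 1 with K<->P swapped.

== ROWS AS WORKED ==
K K P K K P K K P K
P P P P P P P P P P
YO K K YO K K YO K K YO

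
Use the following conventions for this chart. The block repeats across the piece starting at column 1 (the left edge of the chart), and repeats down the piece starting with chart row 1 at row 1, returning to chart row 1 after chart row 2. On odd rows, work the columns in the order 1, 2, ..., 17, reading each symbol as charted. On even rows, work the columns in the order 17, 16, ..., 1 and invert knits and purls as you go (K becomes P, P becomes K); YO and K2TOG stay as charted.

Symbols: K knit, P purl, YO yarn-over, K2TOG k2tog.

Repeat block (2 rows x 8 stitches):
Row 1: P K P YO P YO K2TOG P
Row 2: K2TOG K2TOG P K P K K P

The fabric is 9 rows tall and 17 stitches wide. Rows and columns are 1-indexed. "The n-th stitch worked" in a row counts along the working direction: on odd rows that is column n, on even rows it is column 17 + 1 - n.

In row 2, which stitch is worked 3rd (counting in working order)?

Stitch:
P

Derivation:
Row 2 uses chart row ((2-1) mod 2)+1 = 2. Row 2 is even, so WS.
Chart row 2 tiled across columns 1-17: K2TOG K2TOG P K P K K P K2TOG K2TOG P K P K K P K2TOG
WS: work from column 17 back to column 1 (reverse the tiled row), swapping K<->P (YO and K2TOG unchanged).
Row 2 as worked: K2TOG K P P K P K K2TOG K2TOG K P P K P K K2TOG K2TOG
Stitch 3 in working order -> P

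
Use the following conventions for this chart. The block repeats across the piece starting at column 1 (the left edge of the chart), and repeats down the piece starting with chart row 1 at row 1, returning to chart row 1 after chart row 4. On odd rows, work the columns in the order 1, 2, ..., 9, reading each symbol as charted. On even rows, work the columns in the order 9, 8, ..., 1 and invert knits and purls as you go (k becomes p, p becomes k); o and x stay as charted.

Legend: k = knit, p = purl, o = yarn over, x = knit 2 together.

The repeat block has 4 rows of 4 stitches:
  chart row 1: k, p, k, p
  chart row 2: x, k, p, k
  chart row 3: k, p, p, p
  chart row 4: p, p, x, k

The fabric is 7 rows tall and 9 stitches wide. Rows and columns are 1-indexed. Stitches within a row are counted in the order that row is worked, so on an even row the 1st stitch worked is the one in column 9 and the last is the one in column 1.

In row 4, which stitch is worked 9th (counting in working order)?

Row 4: (4-1) mod 4 = 3, so use chart row 4. Even row -> WS.
Chart row 4 tiled across columns 1-9: p p x k p p x k p
Wrong side: read the tiled row from column 9 down to 1 and exchange k with p (leave o, x).
Row 4 as worked: k p x k k p x k k
The 9th stitch worked is k.

Result:
k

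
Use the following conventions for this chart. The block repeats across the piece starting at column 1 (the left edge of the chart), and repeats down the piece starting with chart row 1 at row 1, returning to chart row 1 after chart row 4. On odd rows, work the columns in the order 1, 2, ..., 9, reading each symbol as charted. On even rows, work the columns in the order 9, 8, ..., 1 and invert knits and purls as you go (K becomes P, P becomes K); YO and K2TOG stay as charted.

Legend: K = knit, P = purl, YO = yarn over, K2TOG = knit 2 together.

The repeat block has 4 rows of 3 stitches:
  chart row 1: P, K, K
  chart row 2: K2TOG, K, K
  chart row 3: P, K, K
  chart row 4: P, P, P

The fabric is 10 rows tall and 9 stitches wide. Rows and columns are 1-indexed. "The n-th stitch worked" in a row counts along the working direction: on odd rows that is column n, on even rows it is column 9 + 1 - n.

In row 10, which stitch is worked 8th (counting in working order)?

For row 10: chart row = ((10-1) mod 4) + 1 = 2; this is a WS (even) row.
Chart row 2 tiled across columns 1-9: K2TOG K K K2TOG K K K2TOG K K
WS: work from column 9 back to column 1 (reverse the tiled row), swapping K<->P (YO and K2TOG unchanged).
Row 10 as worked: P P K2TOG P P K2TOG P P K2TOG
The 8th stitch worked is P.

Stitch:
P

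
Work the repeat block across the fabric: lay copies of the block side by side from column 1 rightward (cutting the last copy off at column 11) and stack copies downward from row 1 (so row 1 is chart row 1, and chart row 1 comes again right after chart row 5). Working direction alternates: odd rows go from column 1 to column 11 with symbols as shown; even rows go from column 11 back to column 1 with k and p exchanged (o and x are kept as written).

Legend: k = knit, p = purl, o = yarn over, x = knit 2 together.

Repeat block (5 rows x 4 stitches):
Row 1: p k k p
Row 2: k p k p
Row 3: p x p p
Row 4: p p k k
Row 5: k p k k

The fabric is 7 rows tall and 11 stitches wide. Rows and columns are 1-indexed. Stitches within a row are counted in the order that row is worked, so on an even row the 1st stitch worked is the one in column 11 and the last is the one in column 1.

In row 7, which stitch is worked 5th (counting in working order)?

== STITCH ==
k

Derivation:
Row 7 uses chart row ((7-1) mod 5)+1 = 2. Row 7 is odd, so RS.
Chart row 2 tiled across columns 1-11: k p k p k p k p k p k
RS row: no reversal, no swap; stitch n worked = column n.
Stitch 5 in working order -> k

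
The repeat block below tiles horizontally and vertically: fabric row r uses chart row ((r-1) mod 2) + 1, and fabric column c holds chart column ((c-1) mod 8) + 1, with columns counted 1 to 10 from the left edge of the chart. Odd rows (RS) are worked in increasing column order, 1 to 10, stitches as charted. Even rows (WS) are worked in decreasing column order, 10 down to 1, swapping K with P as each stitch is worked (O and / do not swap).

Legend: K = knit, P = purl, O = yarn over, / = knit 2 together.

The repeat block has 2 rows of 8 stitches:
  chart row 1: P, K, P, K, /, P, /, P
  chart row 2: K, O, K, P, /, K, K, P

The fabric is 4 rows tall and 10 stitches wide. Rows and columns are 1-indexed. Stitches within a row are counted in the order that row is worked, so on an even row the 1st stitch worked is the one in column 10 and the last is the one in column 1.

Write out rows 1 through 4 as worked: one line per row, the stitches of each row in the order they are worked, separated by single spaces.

== ROWS AS WORKED ==
P K P K / P / P P K
O P K P P / K P O P
P K P K / P / P P K
O P K P P / K P O P

Derivation:
Row 1: chart row 1, RS - tile across columns 1-10 and work as-is.
Row 2: chart row 2, WS - tiled (columns 1-10): K O K P / K K P K O; work from column 10 back to 1 with K<->P swapped.
Row 3: chart row 1, RS - tile across columns 1-10 and work as-is.
Row 4: chart row 2, WS - tiled (columns 1-10): K O K P / K K P K O; work from column 10 back to 1 with K<->P swapped.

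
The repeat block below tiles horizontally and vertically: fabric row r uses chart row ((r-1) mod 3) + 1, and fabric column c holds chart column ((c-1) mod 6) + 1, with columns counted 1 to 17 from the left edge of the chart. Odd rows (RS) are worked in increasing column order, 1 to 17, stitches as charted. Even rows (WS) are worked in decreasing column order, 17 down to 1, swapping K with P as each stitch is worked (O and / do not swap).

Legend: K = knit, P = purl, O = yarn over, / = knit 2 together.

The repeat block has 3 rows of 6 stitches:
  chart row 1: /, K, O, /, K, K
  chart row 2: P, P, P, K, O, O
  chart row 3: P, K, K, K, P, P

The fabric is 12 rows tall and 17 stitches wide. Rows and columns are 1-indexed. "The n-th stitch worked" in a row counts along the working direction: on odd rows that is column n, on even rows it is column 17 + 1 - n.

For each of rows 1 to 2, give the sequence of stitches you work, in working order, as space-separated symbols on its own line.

Row 1: chart row 1, RS - tile across columns 1-17 and work as-is.
Row 2: chart row 2, WS - tiled (columns 1-17): P P P K O O P P P K O O P P P K O; work from column 17 back to 1 with K<->P swapped.

Rows as worked:
/ K O / K K / K O / K K / K O / K
O P K K K O O P K K K O O P K K K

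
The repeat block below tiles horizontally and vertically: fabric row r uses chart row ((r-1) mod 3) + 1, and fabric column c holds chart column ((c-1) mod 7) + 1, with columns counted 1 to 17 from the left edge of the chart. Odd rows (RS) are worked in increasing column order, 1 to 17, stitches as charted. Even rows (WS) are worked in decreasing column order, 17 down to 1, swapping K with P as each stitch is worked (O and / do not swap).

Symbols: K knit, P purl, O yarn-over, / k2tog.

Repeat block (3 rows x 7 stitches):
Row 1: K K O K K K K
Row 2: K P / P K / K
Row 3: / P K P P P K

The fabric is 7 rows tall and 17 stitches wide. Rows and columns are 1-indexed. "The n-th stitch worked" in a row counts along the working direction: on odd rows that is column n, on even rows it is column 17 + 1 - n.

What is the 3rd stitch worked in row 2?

Stitch:
P

Derivation:
For row 2: chart row = ((2-1) mod 3) + 1 = 2; this is a WS (even) row.
Chart row 2 tiled across columns 1-17: K P / P K / K K P / P K / K K P /
WS row: flip the tiled sequence (start at column 17) and apply K<->P; O and / stay.
Row 2 as worked: / K P P / P K / K P P / P K / K P
Stitch 3 in working order -> P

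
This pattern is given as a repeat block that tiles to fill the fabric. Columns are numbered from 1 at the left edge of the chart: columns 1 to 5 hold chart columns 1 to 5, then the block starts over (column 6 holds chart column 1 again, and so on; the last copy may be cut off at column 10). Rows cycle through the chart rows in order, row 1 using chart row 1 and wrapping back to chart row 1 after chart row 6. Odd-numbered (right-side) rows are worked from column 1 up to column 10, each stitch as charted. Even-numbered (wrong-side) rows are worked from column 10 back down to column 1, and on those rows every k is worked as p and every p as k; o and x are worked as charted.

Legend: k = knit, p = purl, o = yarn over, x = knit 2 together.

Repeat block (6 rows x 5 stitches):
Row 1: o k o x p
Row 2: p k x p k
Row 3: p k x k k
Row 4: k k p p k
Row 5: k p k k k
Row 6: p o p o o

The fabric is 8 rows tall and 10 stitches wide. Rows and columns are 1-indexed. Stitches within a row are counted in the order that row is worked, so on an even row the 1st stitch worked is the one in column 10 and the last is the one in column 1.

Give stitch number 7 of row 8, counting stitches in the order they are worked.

Row 8: (8-1) mod 6 = 1, so use chart row 2. Even row -> WS.
Chart row 2 tiled across columns 1-10: p k x p k p k x p k
WS: work from column 10 back to column 1 (reverse the tiled row), swapping k<->p (o and x unchanged).
Row 8 as worked: p k x p k p k x p k
Counting 7 along the worked row gives k.

Stitch:
k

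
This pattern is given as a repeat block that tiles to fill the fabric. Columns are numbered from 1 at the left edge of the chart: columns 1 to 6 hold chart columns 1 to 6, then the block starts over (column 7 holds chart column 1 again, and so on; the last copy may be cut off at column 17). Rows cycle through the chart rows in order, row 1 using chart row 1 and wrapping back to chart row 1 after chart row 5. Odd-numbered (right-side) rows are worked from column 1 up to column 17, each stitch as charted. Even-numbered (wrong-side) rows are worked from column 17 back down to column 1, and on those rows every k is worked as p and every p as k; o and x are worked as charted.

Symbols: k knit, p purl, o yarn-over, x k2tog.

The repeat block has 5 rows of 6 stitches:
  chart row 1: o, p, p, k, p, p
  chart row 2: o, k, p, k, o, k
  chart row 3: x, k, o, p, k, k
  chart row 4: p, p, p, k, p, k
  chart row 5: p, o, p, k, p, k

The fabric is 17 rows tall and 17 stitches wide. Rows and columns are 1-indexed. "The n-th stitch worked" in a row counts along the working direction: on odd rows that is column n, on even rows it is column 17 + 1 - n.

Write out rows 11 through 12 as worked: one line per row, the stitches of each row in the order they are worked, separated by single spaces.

Row 11: chart row 1, RS - tile across columns 1-17 and work as-is.
Row 12: chart row 2, WS - tiled (columns 1-17): o k p k o k o k p k o k o k p k o; work from column 17 back to 1 with k<->p swapped.

Result:
o p p k p p o p p k p p o p p k p
o p k p o p o p k p o p o p k p o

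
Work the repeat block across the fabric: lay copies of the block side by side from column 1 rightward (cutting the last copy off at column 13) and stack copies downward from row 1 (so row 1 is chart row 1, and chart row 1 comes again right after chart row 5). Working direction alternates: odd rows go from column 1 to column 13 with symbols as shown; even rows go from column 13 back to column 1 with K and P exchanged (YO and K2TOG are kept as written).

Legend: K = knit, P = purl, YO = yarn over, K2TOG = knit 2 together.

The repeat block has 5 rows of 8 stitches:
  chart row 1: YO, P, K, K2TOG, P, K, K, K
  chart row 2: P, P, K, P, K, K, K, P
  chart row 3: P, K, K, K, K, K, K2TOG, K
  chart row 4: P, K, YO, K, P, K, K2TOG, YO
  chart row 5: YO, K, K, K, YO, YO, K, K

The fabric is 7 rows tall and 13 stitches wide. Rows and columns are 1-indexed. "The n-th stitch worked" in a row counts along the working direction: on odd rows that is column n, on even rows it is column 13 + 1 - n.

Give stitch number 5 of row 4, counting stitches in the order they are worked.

For row 4: chart row = ((4-1) mod 5) + 1 = 4; this is a WS (even) row.
Chart row 4 tiled across columns 1-13: P K YO K P K K2TOG YO P K YO K P
WS: work from column 13 back to column 1 (reverse the tiled row), swapping K<->P (YO and K2TOG unchanged).
Row 4 as worked: K P YO P K YO K2TOG P K P YO P K
Counting 5 along the worked row gives K.

== STITCH ==
K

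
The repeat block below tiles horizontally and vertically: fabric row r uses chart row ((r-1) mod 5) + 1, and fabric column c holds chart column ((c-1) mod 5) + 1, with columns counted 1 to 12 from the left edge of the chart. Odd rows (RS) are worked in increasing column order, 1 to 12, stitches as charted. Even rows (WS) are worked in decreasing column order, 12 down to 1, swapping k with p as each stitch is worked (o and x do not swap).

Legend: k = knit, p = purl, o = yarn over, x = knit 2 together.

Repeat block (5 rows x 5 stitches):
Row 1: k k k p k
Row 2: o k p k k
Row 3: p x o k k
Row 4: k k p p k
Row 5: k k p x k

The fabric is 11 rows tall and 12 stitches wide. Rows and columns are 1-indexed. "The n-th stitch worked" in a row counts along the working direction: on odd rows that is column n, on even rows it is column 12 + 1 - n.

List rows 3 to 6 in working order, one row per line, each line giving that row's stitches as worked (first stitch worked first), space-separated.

Row 3: chart row 3, RS - tile across columns 1-12 and work as-is.
Row 4: chart row 4, WS - tiled (columns 1-12): k k p p k k k p p k k k; work from column 12 back to 1 with k<->p swapped.
Row 5: chart row 5, RS - tile across columns 1-12 and work as-is.
Row 6: chart row 1, WS - tiled (columns 1-12): k k k p k k k k p k k k; work from column 12 back to 1 with k<->p swapped.

== ROWS AS WORKED ==
p x o k k p x o k k p x
p p p k k p p p k k p p
k k p x k k k p x k k k
p p p k p p p p k p p p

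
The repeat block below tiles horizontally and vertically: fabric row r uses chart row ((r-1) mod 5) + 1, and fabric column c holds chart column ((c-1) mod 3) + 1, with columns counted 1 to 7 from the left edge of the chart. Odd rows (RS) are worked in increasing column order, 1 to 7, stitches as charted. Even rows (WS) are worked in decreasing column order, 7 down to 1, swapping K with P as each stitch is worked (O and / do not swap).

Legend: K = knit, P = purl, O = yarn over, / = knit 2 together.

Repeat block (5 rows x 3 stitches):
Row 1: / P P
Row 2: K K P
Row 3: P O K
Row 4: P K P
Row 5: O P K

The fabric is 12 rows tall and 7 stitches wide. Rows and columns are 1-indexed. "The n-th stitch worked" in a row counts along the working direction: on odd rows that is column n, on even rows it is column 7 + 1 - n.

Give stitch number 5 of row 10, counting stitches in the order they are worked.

Result:
P

Derivation:
Row 10 uses chart row ((10-1) mod 5)+1 = 5. Row 10 is even, so WS.
Chart row 5 tiled across columns 1-7: O P K O P K O
WS: work from column 7 back to column 1 (reverse the tiled row), swapping K<->P (O and / unchanged).
Row 10 as worked: O P K O P K O
Counting 5 along the worked row gives P.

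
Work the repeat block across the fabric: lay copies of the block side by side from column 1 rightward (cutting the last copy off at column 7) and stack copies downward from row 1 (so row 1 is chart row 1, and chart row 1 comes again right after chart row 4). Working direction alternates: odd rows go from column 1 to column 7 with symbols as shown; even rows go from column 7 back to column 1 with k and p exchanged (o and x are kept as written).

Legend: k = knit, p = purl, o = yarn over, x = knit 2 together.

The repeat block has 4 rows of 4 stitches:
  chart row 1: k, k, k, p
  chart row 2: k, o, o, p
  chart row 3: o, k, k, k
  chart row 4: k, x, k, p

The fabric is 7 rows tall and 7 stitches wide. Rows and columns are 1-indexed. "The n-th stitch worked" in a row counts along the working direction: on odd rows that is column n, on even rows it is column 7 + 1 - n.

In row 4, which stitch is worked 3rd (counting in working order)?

Result:
p

Derivation:
Row 4 uses chart row ((4-1) mod 4)+1 = 4. Row 4 is even, so WS.
Chart row 4 tiled across columns 1-7: k x k p k x k
WS: work from column 7 back to column 1 (reverse the tiled row), swapping k<->p (o and x unchanged).
Row 4 as worked: p x p k p x p
The 3rd stitch worked is p.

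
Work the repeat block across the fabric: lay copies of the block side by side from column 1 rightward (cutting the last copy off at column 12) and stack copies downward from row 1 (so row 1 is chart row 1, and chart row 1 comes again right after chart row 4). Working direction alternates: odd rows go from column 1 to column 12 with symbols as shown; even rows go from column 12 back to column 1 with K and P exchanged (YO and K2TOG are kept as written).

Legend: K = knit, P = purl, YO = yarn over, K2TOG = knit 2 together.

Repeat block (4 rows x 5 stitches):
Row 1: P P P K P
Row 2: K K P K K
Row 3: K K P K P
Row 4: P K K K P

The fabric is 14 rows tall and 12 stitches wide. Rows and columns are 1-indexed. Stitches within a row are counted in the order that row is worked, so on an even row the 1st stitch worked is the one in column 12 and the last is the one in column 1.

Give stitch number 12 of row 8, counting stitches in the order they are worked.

Stitch:
K

Derivation:
For row 8: chart row = ((8-1) mod 4) + 1 = 4; this is a WS (even) row.
Chart row 4 tiled across columns 1-12: P K K K P P K K K P P K
Wrong side: read the tiled row from column 12 down to 1 and exchange K with P (leave YO, K2TOG).
Row 8 as worked: P K K P P P K K P P P K
Stitch 12 in working order -> K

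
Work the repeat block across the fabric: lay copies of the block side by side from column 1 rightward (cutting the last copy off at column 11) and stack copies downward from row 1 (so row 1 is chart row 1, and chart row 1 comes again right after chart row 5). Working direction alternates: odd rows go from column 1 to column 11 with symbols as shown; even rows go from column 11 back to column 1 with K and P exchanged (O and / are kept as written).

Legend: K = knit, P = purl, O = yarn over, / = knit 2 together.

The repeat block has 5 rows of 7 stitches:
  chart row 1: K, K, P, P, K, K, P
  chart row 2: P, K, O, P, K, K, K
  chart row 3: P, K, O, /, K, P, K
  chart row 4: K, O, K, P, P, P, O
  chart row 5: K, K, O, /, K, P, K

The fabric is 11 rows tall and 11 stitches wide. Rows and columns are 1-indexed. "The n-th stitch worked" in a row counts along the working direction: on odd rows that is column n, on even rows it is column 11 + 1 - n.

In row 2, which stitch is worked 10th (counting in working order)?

For row 2: chart row = ((2-1) mod 5) + 1 = 2; this is a WS (even) row.
Chart row 2 tiled across columns 1-11: P K O P K K K P K O P
Wrong side: read the tiled row from column 11 down to 1 and exchange K with P (leave O, /).
Row 2 as worked: K O P K P P P K O P K
Counting 10 along the worked row gives P.

Result:
P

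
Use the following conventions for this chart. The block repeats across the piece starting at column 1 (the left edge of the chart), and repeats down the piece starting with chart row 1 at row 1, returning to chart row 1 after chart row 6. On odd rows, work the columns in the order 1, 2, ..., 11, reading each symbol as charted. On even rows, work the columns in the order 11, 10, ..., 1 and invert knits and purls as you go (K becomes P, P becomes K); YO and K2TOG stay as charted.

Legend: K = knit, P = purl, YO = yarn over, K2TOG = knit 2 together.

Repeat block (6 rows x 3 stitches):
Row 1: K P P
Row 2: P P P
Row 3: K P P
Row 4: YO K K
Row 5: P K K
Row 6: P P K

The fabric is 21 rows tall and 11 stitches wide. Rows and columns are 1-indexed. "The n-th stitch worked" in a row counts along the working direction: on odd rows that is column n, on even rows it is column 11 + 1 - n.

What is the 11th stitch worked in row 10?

For row 10: chart row = ((10-1) mod 6) + 1 = 4; this is a WS (even) row.
Chart row 4 tiled across columns 1-11: YO K K YO K K YO K K YO K
WS: work from column 11 back to column 1 (reverse the tiled row), swapping K<->P (YO and K2TOG unchanged).
Row 10 as worked: P YO P P YO P P YO P P YO
The 11th stitch worked is YO.

Result:
YO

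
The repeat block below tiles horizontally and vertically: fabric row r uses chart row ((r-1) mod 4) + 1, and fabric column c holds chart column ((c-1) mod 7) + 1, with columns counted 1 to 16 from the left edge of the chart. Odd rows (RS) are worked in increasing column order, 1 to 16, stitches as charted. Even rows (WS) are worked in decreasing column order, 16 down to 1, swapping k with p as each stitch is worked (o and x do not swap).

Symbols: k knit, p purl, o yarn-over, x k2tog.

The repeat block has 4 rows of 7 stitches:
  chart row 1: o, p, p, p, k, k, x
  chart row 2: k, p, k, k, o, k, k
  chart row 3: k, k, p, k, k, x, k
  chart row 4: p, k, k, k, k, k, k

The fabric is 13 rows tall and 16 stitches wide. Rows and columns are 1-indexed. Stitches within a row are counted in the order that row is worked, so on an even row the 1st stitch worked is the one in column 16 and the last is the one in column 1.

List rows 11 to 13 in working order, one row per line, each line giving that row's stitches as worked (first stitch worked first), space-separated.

Row 11: chart row 3, RS - tile across columns 1-16 and work as-is.
Row 12: chart row 4, WS - tiled (columns 1-16): p k k k k k k p k k k k k k p k; work from column 16 back to 1 with k<->p swapped.
Row 13: chart row 1, RS - tile across columns 1-16 and work as-is.

Result:
k k p k k x k k k p k k x k k k
p k p p p p p p k p p p p p p k
o p p p k k x o p p p k k x o p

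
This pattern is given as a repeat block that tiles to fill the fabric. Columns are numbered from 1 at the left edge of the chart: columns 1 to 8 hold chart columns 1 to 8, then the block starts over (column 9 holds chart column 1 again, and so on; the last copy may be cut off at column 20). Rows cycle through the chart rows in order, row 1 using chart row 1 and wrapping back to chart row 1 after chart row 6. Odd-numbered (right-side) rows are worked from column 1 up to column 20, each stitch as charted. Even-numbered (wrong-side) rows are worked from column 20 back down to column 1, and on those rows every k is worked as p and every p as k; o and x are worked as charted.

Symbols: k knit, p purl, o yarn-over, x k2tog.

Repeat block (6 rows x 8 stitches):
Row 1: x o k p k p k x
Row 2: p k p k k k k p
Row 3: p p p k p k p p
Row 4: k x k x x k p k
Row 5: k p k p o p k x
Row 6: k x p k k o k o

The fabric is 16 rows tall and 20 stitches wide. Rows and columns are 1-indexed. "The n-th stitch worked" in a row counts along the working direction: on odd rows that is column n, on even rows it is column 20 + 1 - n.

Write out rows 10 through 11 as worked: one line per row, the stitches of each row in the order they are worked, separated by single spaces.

Row 10: chart row 4, WS - tiled (columns 1-20): k x k x x k p k k x k x x k p k k x k x; work from column 20 back to 1 with k<->p swapped.
Row 11: chart row 5, RS - tile across columns 1-20 and work as-is.

== ROWS AS WORKED ==
x p x p p k p x x p x p p k p x x p x p
k p k p o p k x k p k p o p k x k p k p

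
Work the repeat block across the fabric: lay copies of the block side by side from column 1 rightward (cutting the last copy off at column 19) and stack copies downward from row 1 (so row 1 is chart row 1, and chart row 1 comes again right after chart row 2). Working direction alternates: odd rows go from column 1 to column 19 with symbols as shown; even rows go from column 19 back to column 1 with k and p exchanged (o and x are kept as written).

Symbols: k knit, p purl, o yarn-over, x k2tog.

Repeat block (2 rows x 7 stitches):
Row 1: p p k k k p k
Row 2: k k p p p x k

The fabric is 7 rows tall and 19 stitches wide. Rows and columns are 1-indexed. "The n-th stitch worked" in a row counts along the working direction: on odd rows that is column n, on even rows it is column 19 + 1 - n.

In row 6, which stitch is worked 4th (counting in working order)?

== STITCH ==
p

Derivation:
Row 6 uses chart row ((6-1) mod 2)+1 = 2. Row 6 is even, so WS.
Chart row 2 tiled across columns 1-19: k k p p p x k k k p p p x k k k p p p
WS row: flip the tiled sequence (start at column 19) and apply k<->p; o and x stay.
Row 6 as worked: k k k p p p x k k k p p p x k k k p p
Stitch 4 in working order -> p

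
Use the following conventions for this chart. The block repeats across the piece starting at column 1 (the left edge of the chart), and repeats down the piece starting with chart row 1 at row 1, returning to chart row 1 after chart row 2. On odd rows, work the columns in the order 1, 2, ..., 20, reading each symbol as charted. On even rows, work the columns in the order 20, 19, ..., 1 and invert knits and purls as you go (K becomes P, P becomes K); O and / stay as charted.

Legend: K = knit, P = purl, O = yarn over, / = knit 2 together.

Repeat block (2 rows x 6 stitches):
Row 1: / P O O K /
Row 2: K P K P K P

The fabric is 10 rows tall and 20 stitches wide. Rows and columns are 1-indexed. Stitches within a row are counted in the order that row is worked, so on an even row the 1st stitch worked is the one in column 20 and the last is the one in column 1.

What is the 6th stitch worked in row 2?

Stitch:
P

Derivation:
Row 2 uses chart row ((2-1) mod 2)+1 = 2. Row 2 is even, so WS.
Chart row 2 tiled across columns 1-20: K P K P K P K P K P K P K P K P K P K P
WS: work from column 20 back to column 1 (reverse the tiled row), swapping K<->P (O and / unchanged).
Row 2 as worked: K P K P K P K P K P K P K P K P K P K P
Counting 6 along the worked row gives P.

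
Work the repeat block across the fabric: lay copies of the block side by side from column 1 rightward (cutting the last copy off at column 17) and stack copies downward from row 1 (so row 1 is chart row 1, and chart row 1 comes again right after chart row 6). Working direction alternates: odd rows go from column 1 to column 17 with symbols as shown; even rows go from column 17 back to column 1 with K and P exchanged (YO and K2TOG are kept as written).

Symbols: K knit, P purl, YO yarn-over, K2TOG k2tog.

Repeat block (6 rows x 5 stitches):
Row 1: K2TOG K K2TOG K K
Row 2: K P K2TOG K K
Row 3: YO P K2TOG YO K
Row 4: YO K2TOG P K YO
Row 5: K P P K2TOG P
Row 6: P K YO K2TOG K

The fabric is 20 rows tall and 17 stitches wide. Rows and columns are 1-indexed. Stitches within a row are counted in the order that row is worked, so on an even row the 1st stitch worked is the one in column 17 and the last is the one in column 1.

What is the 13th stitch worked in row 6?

Stitch:
P

Derivation:
Row 6: (6-1) mod 6 = 5, so use chart row 6. Even row -> WS.
Chart row 6 tiled across columns 1-17: P K YO K2TOG K P K YO K2TOG K P K YO K2TOG K P K
WS row: flip the tiled sequence (start at column 17) and apply K<->P; YO and K2TOG stay.
Row 6 as worked: P K P K2TOG YO P K P K2TOG YO P K P K2TOG YO P K
Counting 13 along the worked row gives P.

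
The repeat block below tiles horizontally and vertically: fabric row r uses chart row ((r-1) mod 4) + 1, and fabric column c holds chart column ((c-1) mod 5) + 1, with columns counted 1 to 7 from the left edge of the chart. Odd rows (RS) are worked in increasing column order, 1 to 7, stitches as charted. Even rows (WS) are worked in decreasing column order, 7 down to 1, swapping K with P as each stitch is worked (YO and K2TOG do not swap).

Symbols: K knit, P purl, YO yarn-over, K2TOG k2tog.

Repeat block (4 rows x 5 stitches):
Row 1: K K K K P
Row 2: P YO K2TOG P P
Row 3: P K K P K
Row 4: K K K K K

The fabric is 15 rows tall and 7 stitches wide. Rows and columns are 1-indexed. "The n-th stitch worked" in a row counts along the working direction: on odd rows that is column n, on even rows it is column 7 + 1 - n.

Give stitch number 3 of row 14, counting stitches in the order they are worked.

Result:
K

Derivation:
For row 14: chart row = ((14-1) mod 4) + 1 = 2; this is a WS (even) row.
Chart row 2 tiled across columns 1-7: P YO K2TOG P P P YO
WS: work from column 7 back to column 1 (reverse the tiled row), swapping K<->P (YO and K2TOG unchanged).
Row 14 as worked: YO K K K K2TOG YO K
Counting 3 along the worked row gives K.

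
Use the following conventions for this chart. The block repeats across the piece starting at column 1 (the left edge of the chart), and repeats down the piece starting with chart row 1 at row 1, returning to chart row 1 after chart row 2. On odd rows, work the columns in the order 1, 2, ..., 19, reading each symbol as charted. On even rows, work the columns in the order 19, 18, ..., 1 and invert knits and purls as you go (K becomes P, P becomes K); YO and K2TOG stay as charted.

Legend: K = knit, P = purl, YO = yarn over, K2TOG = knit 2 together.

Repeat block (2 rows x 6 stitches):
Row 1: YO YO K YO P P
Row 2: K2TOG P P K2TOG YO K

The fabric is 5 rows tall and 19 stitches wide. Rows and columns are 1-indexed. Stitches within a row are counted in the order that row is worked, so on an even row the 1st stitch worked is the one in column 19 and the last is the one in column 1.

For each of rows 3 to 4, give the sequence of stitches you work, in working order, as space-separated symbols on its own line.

Result:
YO YO K YO P P YO YO K YO P P YO YO K YO P P YO
K2TOG P YO K2TOG K K K2TOG P YO K2TOG K K K2TOG P YO K2TOG K K K2TOG

Derivation:
Row 3: chart row 1, RS - tile across columns 1-19 and work as-is.
Row 4: chart row 2, WS - tiled (columns 1-19): K2TOG P P K2TOG YO K K2TOG P P K2TOG YO K K2TOG P P K2TOG YO K K2TOG; work from column 19 back to 1 with K<->P swapped.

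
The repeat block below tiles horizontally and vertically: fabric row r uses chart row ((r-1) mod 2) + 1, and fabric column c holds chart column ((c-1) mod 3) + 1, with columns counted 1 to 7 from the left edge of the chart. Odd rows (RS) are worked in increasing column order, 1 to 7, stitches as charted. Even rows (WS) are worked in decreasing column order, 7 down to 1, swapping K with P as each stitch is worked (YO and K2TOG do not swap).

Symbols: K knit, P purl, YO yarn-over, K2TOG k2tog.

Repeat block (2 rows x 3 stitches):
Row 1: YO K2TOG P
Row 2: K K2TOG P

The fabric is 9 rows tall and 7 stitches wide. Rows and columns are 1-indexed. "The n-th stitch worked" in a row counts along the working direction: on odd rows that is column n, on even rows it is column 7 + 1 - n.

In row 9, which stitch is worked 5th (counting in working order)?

== STITCH ==
K2TOG

Derivation:
Row 9: (9-1) mod 2 = 0, so use chart row 1. Odd row -> RS.
Chart row 1 tiled across columns 1-7: YO K2TOG P YO K2TOG P YO
Right side: take the tiled row as-is (worked left to right from column 1).
Stitch 5 in working order -> K2TOG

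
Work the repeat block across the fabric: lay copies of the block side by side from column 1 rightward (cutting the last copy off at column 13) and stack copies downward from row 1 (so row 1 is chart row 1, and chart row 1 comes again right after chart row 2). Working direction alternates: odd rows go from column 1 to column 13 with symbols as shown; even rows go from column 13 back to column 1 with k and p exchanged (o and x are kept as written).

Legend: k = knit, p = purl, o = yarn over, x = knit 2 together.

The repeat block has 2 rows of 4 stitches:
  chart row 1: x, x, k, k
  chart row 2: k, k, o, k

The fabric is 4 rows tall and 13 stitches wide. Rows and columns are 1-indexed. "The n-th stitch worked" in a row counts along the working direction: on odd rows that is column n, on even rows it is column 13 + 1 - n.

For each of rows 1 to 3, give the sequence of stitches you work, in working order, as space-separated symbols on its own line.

Rows as worked:
x x k k x x k k x x k k x
p p o p p p o p p p o p p
x x k k x x k k x x k k x

Derivation:
Row 1: chart row 1, RS - tile across columns 1-13 and work as-is.
Row 2: chart row 2, WS - tiled (columns 1-13): k k o k k k o k k k o k k; work from column 13 back to 1 with k<->p swapped.
Row 3: chart row 1, RS - tile across columns 1-13 and work as-is.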